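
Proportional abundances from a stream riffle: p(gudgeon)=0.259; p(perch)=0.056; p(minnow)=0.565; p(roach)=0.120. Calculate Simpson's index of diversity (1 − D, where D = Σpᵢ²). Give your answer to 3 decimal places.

0.596

D = 0.259² + 0.056² + 0.565² + 0.12² = 0.06708 + 0.00314 + 0.31922 + 0.01440 = 0.40384 (working shown to 5 dp, full precision carried).
So 1 − D = 0.59616, i.e. 0.596 to 3 decimal places.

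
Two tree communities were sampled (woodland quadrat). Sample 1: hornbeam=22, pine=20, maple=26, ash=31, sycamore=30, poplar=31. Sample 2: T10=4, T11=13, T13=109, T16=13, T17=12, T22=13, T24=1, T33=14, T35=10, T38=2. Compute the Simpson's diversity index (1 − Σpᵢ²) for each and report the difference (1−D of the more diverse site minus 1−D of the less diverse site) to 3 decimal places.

0.181

Sample 1: N=160, proportions 0.1375, 0.125, 0.1625, 0.19375, 0.1875, 0.19375, giving 1−D = 0.82883 (working shown to 5 dp, full precision carried).
Sample 2: N=191, proportions 0.02094, 0.06806, 0.57068, 0.06806, 0.06283, 0.06806, 0.00524, 0.0733, 0.05236, 0.01047, giving 1−D = 0.64779.
Difference = |0.82883 − 0.64779| = 0.18104, i.e. 0.181 to 3 decimal places.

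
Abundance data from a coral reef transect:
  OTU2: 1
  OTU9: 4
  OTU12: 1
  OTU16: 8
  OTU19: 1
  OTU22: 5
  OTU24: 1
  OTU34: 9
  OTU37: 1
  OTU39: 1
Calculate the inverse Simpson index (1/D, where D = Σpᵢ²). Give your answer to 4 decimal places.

5.3333

Total N = 1+4+1+8+1+5+1+9+1+1 = 32, so the proportions are 0.03125, 0.125, 0.03125, 0.25, 0.03125, 0.15625, 0.03125, 0.28125, 0.03125, 0.03125 (working shown to 8 dp, full precision carried).
D = 0.03125² + 0.125² + 0.03125² + 0.25² + 0.03125² + 0.15625² + 0.03125² + 0.28125² + 0.03125² + 0.03125² = 0.00097656 + 0.01562500 + 0.00097656 + 0.06250000 + 0.00097656 + 0.02441406 + 0.00097656 + 0.07910156 + 0.00097656 + 0.00097656 = 0.18750000.
So 1/D = 5.333333, i.e. 5.3333 to 4 decimal places.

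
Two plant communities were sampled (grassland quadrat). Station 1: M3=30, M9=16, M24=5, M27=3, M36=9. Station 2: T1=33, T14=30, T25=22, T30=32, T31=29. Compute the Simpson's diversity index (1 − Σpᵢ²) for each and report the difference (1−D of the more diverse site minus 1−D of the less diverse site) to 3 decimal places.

0.117

Station 1: N=63, proportions 0.47619, 0.25397, 0.07937, 0.04762, 0.14286, giving 1−D = 0.67977 (working shown to 5 dp, full precision carried).
Station 2: N=146, proportions 0.22603, 0.20548, 0.15068, 0.21918, 0.19863, giving 1−D = 0.79649.
Difference = |0.67977 − 0.79649| = 0.11672, i.e. 0.117 to 3 decimal places.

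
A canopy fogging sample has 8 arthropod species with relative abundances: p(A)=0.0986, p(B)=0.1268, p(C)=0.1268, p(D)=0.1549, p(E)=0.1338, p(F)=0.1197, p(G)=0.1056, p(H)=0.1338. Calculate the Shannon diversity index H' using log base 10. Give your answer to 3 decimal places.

0.899

Each pᵢ log₁₀ pᵢ term (working shown to 5 dp, full precision carried): 0.0986×(-1.00612)=-0.09920, 0.1268×(-0.89688)=-0.11372, 0.1268×(-0.89688)=-0.11372, 0.1549×(-0.80995)=-0.12546, 0.1338×(-0.87354)=-0.11688, 0.1197×(-0.92191)=-0.11035, 0.1056×(-0.97634)=-0.10310, 0.1338×(-0.87354)=-0.11688.
Sum = -0.89933, so H' = 0.899.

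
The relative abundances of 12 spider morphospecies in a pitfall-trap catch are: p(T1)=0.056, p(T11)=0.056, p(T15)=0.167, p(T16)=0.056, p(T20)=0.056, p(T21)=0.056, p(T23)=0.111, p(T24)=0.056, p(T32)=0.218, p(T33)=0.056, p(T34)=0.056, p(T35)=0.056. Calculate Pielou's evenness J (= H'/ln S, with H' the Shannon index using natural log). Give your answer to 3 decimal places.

H' = −Σ pᵢ ln pᵢ = −((-0.16141) + (-0.16141) + (-0.29889) + (-0.16141) + (-0.16141) + (-0.16141) + (-0.24400) + (-0.16141) + (-0.33207) + (-0.16141) + (-0.16141) + (-0.16141)) = 2.32770 (working shown to 5 dp, full precision carried).
With S = 12 species, ln S = 2.48491, so J = 2.32770/2.48491 = 0.93673, i.e. 0.937 to 3 decimal places.

0.937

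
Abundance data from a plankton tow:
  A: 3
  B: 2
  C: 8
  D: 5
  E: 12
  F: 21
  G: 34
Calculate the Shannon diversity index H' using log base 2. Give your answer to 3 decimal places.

2.285

Total N = 3+2+8+5+12+21+34 = 85, so the proportions are 0.03529, 0.02353, 0.09412, 0.05882, 0.14118, 0.24706, 0.4 (working shown to 5 dp, full precision carried).
Each pᵢ log₂ pᵢ term: 0.03529×(-4.82443)=-0.17027, 0.02353×(-5.40939)=-0.12728, 0.09412×(-3.40939)=-0.32088, 0.05882×(-4.08746)=-0.24044, 0.14118×(-2.82443)=-0.39874, 0.24706×(-2.01707)=-0.49834, 0.4×(-1.32193)=-0.52877.
Sum = -2.28473, so H' = 2.285.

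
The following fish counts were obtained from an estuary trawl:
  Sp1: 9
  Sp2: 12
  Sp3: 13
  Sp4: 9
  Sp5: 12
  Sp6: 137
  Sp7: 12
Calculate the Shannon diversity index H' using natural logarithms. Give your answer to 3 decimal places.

1.218

Total N = 9+12+13+9+12+137+12 = 204, so the proportions are 0.04412, 0.05882, 0.06373, 0.04412, 0.05882, 0.67157, 0.05882 (working shown to 5 dp, full precision carried).
Each pᵢ ln pᵢ term: 0.04412×(-3.12090)=-0.13769, 0.05882×(-2.83321)=-0.16666, 0.06373×(-2.75317)=-0.17545, 0.04412×(-3.12090)=-0.13769, 0.05882×(-2.83321)=-0.16666, 0.67157×(-0.39814)=-0.26738, 0.05882×(-2.83321)=-0.16666.
Sum = -1.21818, so H' = 1.218.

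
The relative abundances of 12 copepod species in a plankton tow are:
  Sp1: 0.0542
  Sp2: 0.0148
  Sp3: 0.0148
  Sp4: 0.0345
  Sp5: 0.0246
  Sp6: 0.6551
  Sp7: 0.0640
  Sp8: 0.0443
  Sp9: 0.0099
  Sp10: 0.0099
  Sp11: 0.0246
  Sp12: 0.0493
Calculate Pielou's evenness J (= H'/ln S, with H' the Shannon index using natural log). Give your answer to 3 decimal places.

0.568

H' = −Σ pᵢ ln pᵢ = −((-0.15800) + (-0.06235) + (-0.06235) + (-0.11615) + (-0.09114) + (-0.27709) + (-0.17593) + (-0.13807) + (-0.04569) + (-0.04569) + (-0.09114) + (-0.14838)) = 1.41200 (working shown to 5 dp, full precision carried).
With S = 12 species, ln S = 2.48491, so J = 1.41200/2.48491 = 0.56823, i.e. 0.568 to 3 decimal places.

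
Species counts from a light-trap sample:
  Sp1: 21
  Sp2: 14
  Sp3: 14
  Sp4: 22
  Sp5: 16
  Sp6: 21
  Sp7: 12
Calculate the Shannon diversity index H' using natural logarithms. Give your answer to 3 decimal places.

Total N = 21+14+14+22+16+21+12 = 120, so the proportions are 0.175, 0.11667, 0.11667, 0.18333, 0.13333, 0.175, 0.1 (working shown to 5 dp, full precision carried).
Each pᵢ ln pᵢ term: 0.175×(-1.74297)=-0.30502, 0.11667×(-2.14843)=-0.25065, 0.11667×(-2.14843)=-0.25065, 0.18333×(-1.69645)=-0.31102, 0.13333×(-2.01490)=-0.26865, 0.175×(-1.74297)=-0.30502, 0.1×(-2.30259)=-0.23026.
Sum = -1.92127, so H' = 1.921.

1.921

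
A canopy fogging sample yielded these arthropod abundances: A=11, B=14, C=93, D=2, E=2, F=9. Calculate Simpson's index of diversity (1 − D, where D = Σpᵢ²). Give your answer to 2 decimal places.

Total N = 11+14+93+2+2+9 = 131, so the proportions are 0.084, 0.1069, 0.7099, 0.0153, 0.0153, 0.0687 (working shown to 4 dp, full precision carried).
D = 0.084² + 0.1069² + 0.7099² + 0.0153² + 0.0153² + 0.0687² = 0.0071 + 0.0114 + 0.5040 + 0.0002 + 0.0002 + 0.0047 = 0.5276.
So 1 − D = 0.4724, i.e. 0.47 to 2 decimal places.

0.47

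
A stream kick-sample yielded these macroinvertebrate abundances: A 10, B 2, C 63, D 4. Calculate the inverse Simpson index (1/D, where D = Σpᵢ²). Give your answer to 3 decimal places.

Total N = 10+2+63+4 = 79, so the proportions are 0.126582, 0.025316, 0.797468, 0.050633 (working shown to 6 dp, full precision carried).
D = 0.126582² + 0.025316² + 0.797468² + 0.050633² = 0.016023 + 0.000641 + 0.635956 + 0.002564 = 0.655183.
So 1/D = 1.52629, i.e. 1.526 to 3 decimal places.

1.526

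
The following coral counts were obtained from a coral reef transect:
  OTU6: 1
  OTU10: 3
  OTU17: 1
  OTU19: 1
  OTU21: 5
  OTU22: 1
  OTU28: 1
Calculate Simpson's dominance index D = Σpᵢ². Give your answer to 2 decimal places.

Total N = 1+3+1+1+5+1+1 = 13, so the proportions are 0.0769, 0.2308, 0.0769, 0.0769, 0.3846, 0.0769, 0.0769 (working shown to 4 dp, full precision carried).
D = 0.0769² + 0.2308² + 0.0769² + 0.0769² + 0.3846² + 0.0769² + 0.0769² = 0.0059 + 0.0533 + 0.0059 + 0.0059 + 0.1479 + 0.0059 + 0.0059 = 0.2308.
To 2 decimal places, D = 0.23.

0.23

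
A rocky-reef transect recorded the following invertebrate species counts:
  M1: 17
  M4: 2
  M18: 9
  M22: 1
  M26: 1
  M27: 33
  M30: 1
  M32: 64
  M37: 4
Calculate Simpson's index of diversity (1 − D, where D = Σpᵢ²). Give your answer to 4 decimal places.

Total N = 17+2+9+1+1+33+1+64+4 = 132, so the proportions are 0.128788, 0.015152, 0.068182, 0.007576, 0.007576, 0.25, 0.007576, 0.484848, 0.030303 (working shown to 6 dp, full precision carried).
D = 0.128788² + 0.015152² + 0.068182² + 0.007576² + 0.007576² + 0.25² + 0.007576² + 0.484848² + 0.030303² = 0.016586 + 0.000230 + 0.004649 + 0.000057 + 0.000057 + 0.062500 + 0.000057 + 0.235078 + 0.000918 = 0.320133.
So 1 − D = 0.679867, i.e. 0.6799 to 4 decimal places.

0.6799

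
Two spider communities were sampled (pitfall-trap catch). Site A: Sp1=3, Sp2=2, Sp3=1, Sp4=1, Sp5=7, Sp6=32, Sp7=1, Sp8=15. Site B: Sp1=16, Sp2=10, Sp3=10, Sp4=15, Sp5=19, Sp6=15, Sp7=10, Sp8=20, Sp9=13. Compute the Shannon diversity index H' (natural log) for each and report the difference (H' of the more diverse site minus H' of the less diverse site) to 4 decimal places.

0.7775

Site A: N=62, proportions 0.048387, 0.032258, 0.016129, 0.016129, 0.112903, 0.516129, 0.016129, 0.241935, giving H' = 1.387976 (working shown to 6 dp, full precision carried).
Site B: N=128, proportions 0.125, 0.078125, 0.078125, 0.117188, 0.148438, 0.117188, 0.078125, 0.15625, 0.101562, giving H' = 2.165438.
Difference = |1.387976 − 2.165438| = 0.777462, i.e. 0.7775 to 4 decimal places.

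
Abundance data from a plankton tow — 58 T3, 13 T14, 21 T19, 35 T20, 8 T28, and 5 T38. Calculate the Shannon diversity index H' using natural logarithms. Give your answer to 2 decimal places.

1.50

Total N = 58+13+21+35+8+5 = 140, so the proportions are 0.4143, 0.0929, 0.15, 0.25, 0.0571, 0.0357 (working shown to 4 dp, full precision carried).
Each pᵢ ln pᵢ term: 0.4143×(-0.8812)=-0.3651, 0.0929×(-2.3767)=-0.2207, 0.15×(-1.8971)=-0.2846, 0.25×(-1.3863)=-0.3466, 0.0571×(-2.8622)=-0.1636, 0.0357×(-3.3322)=-0.1190.
Sum = -1.4995, so H' = 1.50.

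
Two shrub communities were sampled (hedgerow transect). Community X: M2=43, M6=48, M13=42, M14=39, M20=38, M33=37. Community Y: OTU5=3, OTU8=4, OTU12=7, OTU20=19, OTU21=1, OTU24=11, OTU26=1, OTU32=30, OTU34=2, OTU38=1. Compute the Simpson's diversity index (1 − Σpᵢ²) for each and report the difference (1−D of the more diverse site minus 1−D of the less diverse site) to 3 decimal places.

0.066

Community X: N=247, proportions 0.1740891, 0.194332, 0.1700405, 0.1578947, 0.1538462, 0.1497976, giving 1−D = 0.8319756 (working shown to 7 dp, full precision carried).
Community Y: N=79, proportions 0.0379747, 0.0506329, 0.0886076, 0.2405063, 0.0126582, 0.1392405, 0.0126582, 0.3797468, 0.0253165, 0.0126582, giving 1−D = 0.7655824.
Difference = |0.8319756 − 0.7655824| = 0.0663932, i.e. 0.066 to 3 decimal places.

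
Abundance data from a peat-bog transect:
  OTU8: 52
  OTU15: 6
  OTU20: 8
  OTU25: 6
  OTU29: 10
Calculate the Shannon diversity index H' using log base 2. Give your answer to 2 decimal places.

Total N = 52+6+8+6+10 = 82, so the proportions are 0.6341, 0.0732, 0.0976, 0.0732, 0.122 (working shown to 4 dp, full precision carried).
Each pᵢ log₂ pᵢ term: 0.6341×(-0.6571)=-0.4167, 0.0732×(-3.7726)=-0.2760, 0.0976×(-3.3576)=-0.3276, 0.0732×(-3.7726)=-0.2760, 0.122×(-3.0356)=-0.3702.
Sum = -1.6666, so H' = 1.67.

1.67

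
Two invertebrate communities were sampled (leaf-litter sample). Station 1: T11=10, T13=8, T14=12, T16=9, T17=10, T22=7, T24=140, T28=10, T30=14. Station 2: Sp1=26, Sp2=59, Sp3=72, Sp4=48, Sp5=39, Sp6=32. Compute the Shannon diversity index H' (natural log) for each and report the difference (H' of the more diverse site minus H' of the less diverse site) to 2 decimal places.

Station 1: N=220, proportions 0.04545, 0.03636, 0.05455, 0.04091, 0.04545, 0.03182, 0.63636, 0.04545, 0.06364, giving H' = 1.40406 (working shown to 5 dp, full precision carried).
Station 2: N=276, proportions 0.0942, 0.21377, 0.26087, 0.17391, 0.1413, 0.11594, giving H' = 1.73343.
Difference = |1.40406 − 1.73343| = 0.32937, i.e. 0.33 to 2 decimal places.

0.33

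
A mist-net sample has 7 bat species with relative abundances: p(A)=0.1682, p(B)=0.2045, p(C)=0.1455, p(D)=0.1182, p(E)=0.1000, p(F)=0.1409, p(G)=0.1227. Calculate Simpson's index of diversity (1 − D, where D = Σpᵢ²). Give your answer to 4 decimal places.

D = 0.1682² + 0.2045² + 0.1455² + 0.1182² + 0.1² + 0.1409² + 0.1227² = 0.028291 + 0.041820 + 0.021170 + 0.013971 + 0.010000 + 0.019853 + 0.015055 = 0.150161 (working shown to 6 dp, full precision carried).
So 1 − D = 0.849839, i.e. 0.8498 to 4 decimal places.

0.8498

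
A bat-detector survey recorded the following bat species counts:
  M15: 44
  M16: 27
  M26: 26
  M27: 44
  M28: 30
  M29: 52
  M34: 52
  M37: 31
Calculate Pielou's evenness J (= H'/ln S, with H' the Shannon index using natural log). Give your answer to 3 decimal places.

0.983

Total N = 44+27+26+44+30+52+52+31 = 306, so the proportions are 0.14379, 0.08824, 0.08497, 0.14379, 0.09804, 0.16993, 0.16993, 0.10131 (working shown to 5 dp, full precision carried).
H' = −Σ pᵢ ln pᵢ = −((-0.27887) + (-0.21421) + (-0.20949) + (-0.27887) + (-0.22769) + (-0.30118) + (-0.30118) + (-0.23195)) = 2.04344.
With S = 8 species, ln S = 2.07944, so J = 2.04344/2.07944 = 0.98268, i.e. 0.983 to 3 decimal places.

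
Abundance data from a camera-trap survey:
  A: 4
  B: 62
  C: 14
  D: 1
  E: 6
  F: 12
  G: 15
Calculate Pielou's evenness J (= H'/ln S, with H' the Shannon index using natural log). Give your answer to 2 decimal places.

0.72

Total N = 4+62+14+1+6+12+15 = 114, so the proportions are 0.0351, 0.5439, 0.1228, 0.0088, 0.0526, 0.1053, 0.1316 (working shown to 4 dp, full precision carried).
H' = −Σ pᵢ ln pᵢ = −((-0.1175) + (-0.3312) + (-0.2575) + (-0.0415) + (-0.1550) + (-0.2370) + (-0.2669)) = 1.4067.
With S = 7 species, ln S = 1.9459, so J = 1.4067/1.9459 = 0.7229, i.e. 0.72 to 2 decimal places.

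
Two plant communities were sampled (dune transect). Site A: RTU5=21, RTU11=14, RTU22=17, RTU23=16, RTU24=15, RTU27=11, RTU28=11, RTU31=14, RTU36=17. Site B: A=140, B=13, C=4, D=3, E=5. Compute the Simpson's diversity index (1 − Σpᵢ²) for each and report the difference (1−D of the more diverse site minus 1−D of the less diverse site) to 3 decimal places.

Site A: N=136, proportions 0.15441, 0.10294, 0.125, 0.11765, 0.11029, 0.08088, 0.08088, 0.10294, 0.125, giving 1−D = 0.88462 (working shown to 5 dp, full precision carried).
Site B: N=165, proportions 0.84848, 0.07879, 0.02424, 0.01818, 0.0303, giving 1−D = 0.27203.
Difference = |0.88462 − 0.27203| = 0.61259, i.e. 0.613 to 3 decimal places.

0.613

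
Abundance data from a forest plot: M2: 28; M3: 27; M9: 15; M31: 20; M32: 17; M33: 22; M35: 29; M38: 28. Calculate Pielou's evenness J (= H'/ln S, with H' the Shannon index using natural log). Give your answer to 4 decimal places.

Total N = 28+27+15+20+17+22+29+28 = 186, so the proportions are 0.150538, 0.145161, 0.080645, 0.107527, 0.091398, 0.11828, 0.155914, 0.150538 (working shown to 6 dp, full precision carried).
H' = −Σ pᵢ ln pᵢ = −((-0.285049) + (-0.280148) + (-0.203040) + (-0.239786) + (-0.218672) + (-0.252492) + (-0.289758) + (-0.285049)) = 2.053996.
With S = 8 species, ln S = 2.079442, so J = 2.053996/2.079442 = 0.987763, i.e. 0.9878 to 4 decimal places.

0.9878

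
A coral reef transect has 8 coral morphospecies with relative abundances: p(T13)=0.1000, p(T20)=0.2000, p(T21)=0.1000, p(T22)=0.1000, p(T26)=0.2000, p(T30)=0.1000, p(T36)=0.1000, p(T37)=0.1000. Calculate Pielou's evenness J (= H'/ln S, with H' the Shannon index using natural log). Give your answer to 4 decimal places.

0.9740

H' = −Σ pᵢ ln pᵢ = −((-0.230259) + (-0.321888) + (-0.230259) + (-0.230259) + (-0.321888) + (-0.230259) + (-0.230259) + (-0.230259)) = 2.025326 (working shown to 6 dp, full precision carried).
With S = 8 species, ln S = 2.079442, so J = 2.025326/2.079442 = 0.973976, i.e. 0.9740 to 4 decimal places.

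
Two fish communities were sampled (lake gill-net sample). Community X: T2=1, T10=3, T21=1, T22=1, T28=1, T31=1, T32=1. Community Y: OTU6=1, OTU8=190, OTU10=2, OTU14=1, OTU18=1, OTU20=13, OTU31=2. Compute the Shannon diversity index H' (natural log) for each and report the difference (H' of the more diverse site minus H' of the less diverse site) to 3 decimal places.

1.403

Community X: N=9, proportions 0.11111, 0.33333, 0.11111, 0.11111, 0.11111, 0.11111, 0.11111, giving H' = 1.83102 (working shown to 5 dp, full precision carried).
Community Y: N=210, proportions 0.00476, 0.90476, 0.00952, 0.00476, 0.00476, 0.0619, 0.00952, giving H' = 0.42781.
Difference = |1.83102 − 0.42781| = 1.40321, i.e. 1.403 to 3 decimal places.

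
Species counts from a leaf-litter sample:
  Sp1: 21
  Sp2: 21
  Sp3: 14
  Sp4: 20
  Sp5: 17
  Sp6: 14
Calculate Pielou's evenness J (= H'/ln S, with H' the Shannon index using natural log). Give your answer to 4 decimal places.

Total N = 21+21+14+20+17+14 = 107, so the proportions are 0.196262, 0.196262, 0.130841, 0.186916, 0.158879, 0.130841 (working shown to 6 dp, full precision carried).
H' = −Σ pᵢ ln pᵢ = −((-0.319574) + (-0.319574) + (-0.266101) + (-0.313476) + (-0.292275) + (-0.266101)) = 1.777102.
With S = 6 species, ln S = 1.791759, so J = 1.777102/1.791759 = 0.991819, i.e. 0.9918 to 4 decimal places.

0.9918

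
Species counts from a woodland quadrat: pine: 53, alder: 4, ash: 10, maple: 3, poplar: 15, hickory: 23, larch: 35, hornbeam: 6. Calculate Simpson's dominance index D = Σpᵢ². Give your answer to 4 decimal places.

Total N = 53+4+10+3+15+23+35+6 = 149, so the proportions are 0.355705, 0.026846, 0.067114, 0.020134, 0.100671, 0.154362, 0.234899, 0.040268 (working shown to 6 dp, full precision carried).
D = 0.355705² + 0.026846² + 0.067114² + 0.020134² + 0.100671² + 0.154362² + 0.234899² + 0.040268² = 0.126526 + 0.000721 + 0.004504 + 0.000405 + 0.010135 + 0.023828 + 0.055178 + 0.001622 = 0.222918.
To 4 decimal places, D = 0.2229.

0.2229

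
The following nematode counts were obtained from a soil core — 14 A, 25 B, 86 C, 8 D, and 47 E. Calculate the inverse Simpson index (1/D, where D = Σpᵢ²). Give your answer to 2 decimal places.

3.09

Total N = 14+25+86+8+47 = 180, so the proportions are 0.07778, 0.13889, 0.47778, 0.04444, 0.26111 (working shown to 5 dp, full precision carried).
D = 0.07778² + 0.13889² + 0.47778² + 0.04444² + 0.26111² = 0.00605 + 0.01929 + 0.22827 + 0.00198 + 0.06818 = 0.32377.
So 1/D = 3.0887, i.e. 3.09 to 2 decimal places.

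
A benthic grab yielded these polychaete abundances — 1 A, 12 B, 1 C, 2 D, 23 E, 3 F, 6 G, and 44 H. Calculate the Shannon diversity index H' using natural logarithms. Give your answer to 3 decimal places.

1.436

Total N = 1+12+1+2+23+3+6+44 = 92, so the proportions are 0.01087, 0.13043, 0.01087, 0.02174, 0.25, 0.03261, 0.06522, 0.47826 (working shown to 5 dp, full precision carried).
Each pᵢ ln pᵢ term: 0.01087×(-4.52179)=-0.04915, 0.13043×(-2.03688)=-0.26568, 0.01087×(-4.52179)=-0.04915, 0.02174×(-3.82864)=-0.08323, 0.25×(-1.38629)=-0.34657, 0.03261×(-3.42318)=-0.11163, 0.06522×(-2.73003)=-0.17805, 0.47826×(-0.73760)=-0.35276.
Sum = -1.43622, so H' = 1.436.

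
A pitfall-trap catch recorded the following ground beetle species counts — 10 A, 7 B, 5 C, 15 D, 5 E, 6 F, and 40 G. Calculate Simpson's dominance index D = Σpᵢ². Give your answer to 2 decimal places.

0.27

Total N = 10+7+5+15+5+6+40 = 88, so the proportions are 0.1136, 0.0795, 0.0568, 0.1705, 0.0568, 0.0682, 0.4545 (working shown to 4 dp, full precision carried).
D = 0.1136² + 0.0795² + 0.0568² + 0.1705² + 0.0568² + 0.0682² + 0.4545² = 0.0129 + 0.0063 + 0.0032 + 0.0291 + 0.0032 + 0.0046 + 0.2066 = 0.2660.
To 2 decimal places, D = 0.27.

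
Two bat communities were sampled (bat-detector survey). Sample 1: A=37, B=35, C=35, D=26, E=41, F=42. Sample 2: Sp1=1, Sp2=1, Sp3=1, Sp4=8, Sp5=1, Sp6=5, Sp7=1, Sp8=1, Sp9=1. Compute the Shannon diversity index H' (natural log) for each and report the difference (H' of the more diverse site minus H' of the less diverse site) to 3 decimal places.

Sample 1: N=216, proportions 0.1713, 0.16204, 0.16204, 0.12037, 0.18981, 0.19444, giving H' = 1.78071 (working shown to 5 dp, full precision carried).
Sample 2: N=20, proportions 0.05, 0.05, 0.05, 0.4, 0.05, 0.25, 0.05, 0.05, 0.05, giving H' = 1.76160.
Difference = |1.78071 − 1.76160| = 0.01911, i.e. 0.019 to 3 decimal places.

0.019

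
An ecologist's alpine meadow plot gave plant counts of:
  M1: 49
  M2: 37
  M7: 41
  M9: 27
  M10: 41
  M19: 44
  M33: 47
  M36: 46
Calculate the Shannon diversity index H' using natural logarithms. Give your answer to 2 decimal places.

Total N = 49+37+41+27+41+44+47+46 = 332, so the proportions are 0.1476, 0.1114, 0.1235, 0.0813, 0.1235, 0.1325, 0.1416, 0.1386 (working shown to 4 dp, full precision carried).
Each pᵢ ln pᵢ term: 0.1476×(-1.9133)=-0.2824, 0.1114×(-2.1942)=-0.2445, 0.1235×(-2.0916)=-0.2583, 0.0813×(-2.5093)=-0.2041, 0.1235×(-2.0916)=-0.2583, 0.1325×(-2.0209)=-0.2678, 0.1416×(-1.9550)=-0.2768, 0.1386×(-1.9765)=-0.2739.
Sum = -2.0660, so H' = 2.07.

2.07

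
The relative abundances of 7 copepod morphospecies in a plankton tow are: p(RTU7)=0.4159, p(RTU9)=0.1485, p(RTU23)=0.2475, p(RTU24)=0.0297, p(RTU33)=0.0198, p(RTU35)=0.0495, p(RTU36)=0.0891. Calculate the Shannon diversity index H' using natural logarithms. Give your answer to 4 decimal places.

1.5400

Each pᵢ ln pᵢ term (working shown to 6 dp, full precision carried): 0.4159×(-0.877310)=-0.364873, 0.1485×(-1.907170)=-0.283215, 0.2475×(-1.396345)=-0.345595, 0.0297×(-3.516608)=-0.104443, 0.0198×(-3.922073)=-0.077657, 0.0495×(-3.005783)=-0.148786, 0.0891×(-2.417996)=-0.215443.
Sum = -1.540014, so H' = 1.5400.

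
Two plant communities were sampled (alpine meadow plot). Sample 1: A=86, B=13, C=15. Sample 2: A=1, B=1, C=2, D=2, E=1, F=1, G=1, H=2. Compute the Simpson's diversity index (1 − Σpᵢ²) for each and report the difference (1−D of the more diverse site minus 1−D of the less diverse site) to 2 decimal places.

0.46

Sample 1: N=114, proportions 0.7544, 0.114, 0.1316, giving 1−D = 0.4006 (working shown to 4 dp, full precision carried).
Sample 2: N=11, proportions 0.0909, 0.0909, 0.1818, 0.1818, 0.0909, 0.0909, 0.0909, 0.1818, giving 1−D = 0.8595.
Difference = |0.4006 − 0.8595| = 0.4589, i.e. 0.46 to 2 decimal places.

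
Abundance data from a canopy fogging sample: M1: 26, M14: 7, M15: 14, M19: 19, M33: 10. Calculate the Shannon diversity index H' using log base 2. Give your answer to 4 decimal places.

Total N = 26+7+14+19+10 = 76, so the proportions are 0.342105, 0.092105, 0.184211, 0.25, 0.131579 (working shown to 6 dp, full precision carried).
Each pᵢ log₂ pᵢ term: 0.342105×(-1.547488)=-0.529404, 0.092105×(-3.440573)=-0.316895, 0.184211×(-2.440573)=-0.449579, 0.25×(-2.000000)=-0.500000, 0.131579×(-2.925999)=-0.385000.
Sum = -2.180878, so H' = 2.1809.

2.1809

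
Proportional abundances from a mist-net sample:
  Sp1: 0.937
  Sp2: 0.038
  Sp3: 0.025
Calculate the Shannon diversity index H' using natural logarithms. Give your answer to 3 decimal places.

0.277

Each pᵢ ln pᵢ term (working shown to 5 dp, full precision carried): 0.937×(-0.06507)=-0.06097, 0.038×(-3.27017)=-0.12427, 0.025×(-3.68888)=-0.09222.
Sum = -0.27746, so H' = 0.277.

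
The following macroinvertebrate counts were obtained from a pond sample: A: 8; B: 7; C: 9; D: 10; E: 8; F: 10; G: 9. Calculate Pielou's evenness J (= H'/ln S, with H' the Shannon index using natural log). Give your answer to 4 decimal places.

0.9964

Total N = 8+7+9+10+8+10+9 = 61, so the proportions are 0.131148, 0.114754, 0.147541, 0.163934, 0.131148, 0.163934, 0.147541 (working shown to 6 dp, full precision carried).
H' = −Σ pᵢ ln pᵢ = −((-0.266417) + (-0.248438) + (-0.282342) + (-0.296441) + (-0.266417) + (-0.296441) + (-0.282342)) = 1.938838.
With S = 7 species, ln S = 1.945910, so J = 1.938838/1.945910 = 0.996366, i.e. 0.9964 to 4 decimal places.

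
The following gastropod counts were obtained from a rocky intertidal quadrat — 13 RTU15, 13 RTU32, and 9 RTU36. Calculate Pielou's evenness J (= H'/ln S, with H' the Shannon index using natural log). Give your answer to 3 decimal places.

0.988

Total N = 13+13+9 = 35, so the proportions are 0.37143, 0.37143, 0.25714 (working shown to 5 dp, full precision carried).
H' = −Σ pᵢ ln pᵢ = −((-0.36786) + (-0.36786) + (-0.34923)) = 1.08496.
With S = 3 species, ln S = 1.09861, so J = 1.08496/1.09861 = 0.98757, i.e. 0.988 to 3 decimal places.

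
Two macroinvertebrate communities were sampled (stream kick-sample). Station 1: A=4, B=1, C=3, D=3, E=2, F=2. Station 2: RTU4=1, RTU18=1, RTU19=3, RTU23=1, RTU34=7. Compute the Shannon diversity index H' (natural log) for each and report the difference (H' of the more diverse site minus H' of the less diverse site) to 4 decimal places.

Station 1: N=15, proportions 0.266667, 0.066667, 0.2, 0.2, 0.133333, 0.133333, giving H' = 1.714088 (working shown to 6 dp, full precision carried).
Station 2: N=13, proportions 0.076923, 0.076923, 0.230769, 0.076923, 0.538462, giving H' = 1.263626.
Difference = |1.714088 − 1.263626| = 0.450462, i.e. 0.4505 to 4 decimal places.

0.4505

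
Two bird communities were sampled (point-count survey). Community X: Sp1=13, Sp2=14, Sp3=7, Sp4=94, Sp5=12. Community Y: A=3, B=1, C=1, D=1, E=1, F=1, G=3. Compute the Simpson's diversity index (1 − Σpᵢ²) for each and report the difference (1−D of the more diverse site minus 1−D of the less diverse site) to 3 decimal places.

Community X: N=140, proportions 0.092857, 0.1, 0.05, 0.671429, 0.085714, giving 1−D = 0.520714 (working shown to 6 dp, full precision carried).
Community Y: N=11, proportions 0.272727, 0.090909, 0.090909, 0.090909, 0.090909, 0.090909, 0.272727, giving 1−D = 0.809917.
Difference = |0.520714 − 0.809917| = 0.289203, i.e. 0.289 to 3 decimal places.

0.289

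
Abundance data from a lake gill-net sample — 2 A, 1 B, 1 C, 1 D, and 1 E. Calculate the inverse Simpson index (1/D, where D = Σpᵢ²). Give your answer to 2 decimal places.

Total N = 2+1+1+1+1 = 6, so the proportions are 0.333333, 0.166667, 0.166667, 0.166667, 0.166667 (working shown to 6 dp, full precision carried).
D = 0.333333² + 0.166667² + 0.166667² + 0.166667² + 0.166667² = 0.111111 + 0.027778 + 0.027778 + 0.027778 + 0.027778 = 0.222222.
So 1/D = 4.5000, i.e. 4.50 to 2 decimal places.

4.50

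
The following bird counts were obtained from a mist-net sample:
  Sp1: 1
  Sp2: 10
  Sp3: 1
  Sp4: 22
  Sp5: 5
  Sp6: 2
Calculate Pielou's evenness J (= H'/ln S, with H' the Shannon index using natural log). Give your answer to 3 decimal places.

Total N = 1+10+1+22+5+2 = 41, so the proportions are 0.02439, 0.2439, 0.02439, 0.53659, 0.12195, 0.04878 (working shown to 5 dp, full precision carried).
H' = −Σ pᵢ ln pᵢ = −((-0.09057) + (-0.34414) + (-0.09057) + (-0.33404) + (-0.25660) + (-0.14734)) = 1.26327.
With S = 6 species, ln S = 1.79176, so J = 1.26327/1.79176 = 0.70505, i.e. 0.705 to 3 decimal places.

0.705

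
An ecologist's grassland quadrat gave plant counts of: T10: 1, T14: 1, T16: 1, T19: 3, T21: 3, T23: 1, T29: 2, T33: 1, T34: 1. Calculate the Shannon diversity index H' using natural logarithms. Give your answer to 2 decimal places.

2.07

Total N = 1+1+1+3+3+1+2+1+1 = 14, so the proportions are 0.0714, 0.0714, 0.0714, 0.2143, 0.2143, 0.0714, 0.1429, 0.0714, 0.0714 (working shown to 4 dp, full precision carried).
Each pᵢ ln pᵢ term: 0.0714×(-2.6391)=-0.1885, 0.0714×(-2.6391)=-0.1885, 0.0714×(-2.6391)=-0.1885, 0.2143×(-1.5404)=-0.3301, 0.2143×(-1.5404)=-0.3301, 0.0714×(-2.6391)=-0.1885, 0.1429×(-1.9459)=-0.2780, 0.0714×(-2.6391)=-0.1885, 0.0714×(-2.6391)=-0.1885.
Sum = -2.0692, so H' = 2.07.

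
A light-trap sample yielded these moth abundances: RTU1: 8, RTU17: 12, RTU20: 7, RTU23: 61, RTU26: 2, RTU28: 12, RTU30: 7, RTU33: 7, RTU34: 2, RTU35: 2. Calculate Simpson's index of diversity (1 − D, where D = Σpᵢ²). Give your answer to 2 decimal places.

0.71

Total N = 8+12+7+61+2+12+7+7+2+2 = 120, so the proportions are 0.0667, 0.1, 0.0583, 0.5083, 0.0167, 0.1, 0.0583, 0.0583, 0.0167, 0.0167 (working shown to 4 dp, full precision carried).
D = 0.0667² + 0.1² + 0.0583² + 0.5083² + 0.0167² + 0.1² + 0.0583² + 0.0583² + 0.0167² + 0.0167² = 0.0044 + 0.0100 + 0.0034 + 0.2584 + 0.0003 + 0.0100 + 0.0034 + 0.0034 + 0.0003 + 0.0003 = 0.2939.
So 1 − D = 0.7061, i.e. 0.71 to 2 decimal places.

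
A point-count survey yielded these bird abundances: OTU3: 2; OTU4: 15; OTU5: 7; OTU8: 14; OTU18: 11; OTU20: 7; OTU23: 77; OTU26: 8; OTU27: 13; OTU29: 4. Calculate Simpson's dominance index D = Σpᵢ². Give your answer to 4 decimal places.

0.2733

Total N = 2+15+7+14+11+7+77+8+13+4 = 158, so the proportions are 0.012658, 0.094937, 0.044304, 0.088608, 0.06962, 0.044304, 0.487342, 0.050633, 0.082278, 0.025316 (working shown to 6 dp, full precision carried).
D = 0.012658² + 0.094937² + 0.044304² + 0.088608² + 0.06962² + 0.044304² + 0.487342² + 0.050633² + 0.082278² + 0.025316² = 0.000160 + 0.009013 + 0.001963 + 0.007851 + 0.004847 + 0.001963 + 0.237502 + 0.002564 + 0.006770 + 0.000641 = 0.273274.
To 4 decimal places, D = 0.2733.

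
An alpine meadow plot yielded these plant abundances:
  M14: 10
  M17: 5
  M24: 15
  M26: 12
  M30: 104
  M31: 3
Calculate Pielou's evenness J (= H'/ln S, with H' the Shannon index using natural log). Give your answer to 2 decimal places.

Total N = 10+5+15+12+104+3 = 149, so the proportions are 0.0671, 0.0336, 0.1007, 0.0805, 0.698, 0.0201 (working shown to 4 dp, full precision carried).
H' = −Σ pᵢ ln pᵢ = −((-0.1813) + (-0.1139) + (-0.2311) + (-0.2029) + (-0.2510) + (-0.0786)) = 1.0588.
With S = 6 species, ln S = 1.7918, so J = 1.0588/1.7918 = 0.5909, i.e. 0.59 to 2 decimal places.

0.59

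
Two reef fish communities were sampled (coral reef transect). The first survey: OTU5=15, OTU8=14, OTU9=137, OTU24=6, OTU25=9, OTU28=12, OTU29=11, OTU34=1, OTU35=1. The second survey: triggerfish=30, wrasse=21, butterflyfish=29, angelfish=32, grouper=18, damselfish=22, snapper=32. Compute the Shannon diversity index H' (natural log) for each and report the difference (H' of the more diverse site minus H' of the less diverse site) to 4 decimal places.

The first survey: N=206, proportions 0.0728155, 0.0679612, 0.6650485, 0.0291262, 0.0436893, 0.0582524, 0.0533981, 0.0048544, 0.0048544, giving H' = 1.2583313 (working shown to 7 dp, full precision carried).
The second survey: N=184, proportions 0.1630435, 0.1141304, 0.1576087, 0.173913, 0.0978261, 0.1195652, 0.173913, giving H' = 1.9243967.
Difference = |1.2583313 − 1.9243967| = 0.6660654, i.e. 0.6661 to 4 decimal places.

0.6661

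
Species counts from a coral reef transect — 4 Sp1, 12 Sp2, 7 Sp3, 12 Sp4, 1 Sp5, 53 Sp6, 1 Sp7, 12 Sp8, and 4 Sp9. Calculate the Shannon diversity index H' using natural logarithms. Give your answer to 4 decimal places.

1.6012

Total N = 4+12+7+12+1+53+1+12+4 = 106, so the proportions are 0.037736, 0.113208, 0.066038, 0.113208, 0.009434, 0.5, 0.009434, 0.113208, 0.037736 (working shown to 6 dp, full precision carried).
Each pᵢ ln pᵢ term: 0.037736×(-3.277145)=-0.123666, 0.113208×(-2.178532)=-0.246626, 0.066038×(-2.717529)=-0.179459, 0.113208×(-2.178532)=-0.246626, 0.009434×(-4.663439)=-0.043995, 0.5×(-0.693147)=-0.346574, 0.009434×(-4.663439)=-0.043995, 0.113208×(-2.178532)=-0.246626, 0.037736×(-3.277145)=-0.123666.
Sum = -1.601233, so H' = 1.6012.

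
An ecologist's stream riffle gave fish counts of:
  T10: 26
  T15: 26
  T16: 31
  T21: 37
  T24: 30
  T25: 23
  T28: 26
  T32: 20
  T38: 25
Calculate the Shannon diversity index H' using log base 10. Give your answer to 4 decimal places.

0.9479

Total N = 26+26+31+37+30+23+26+20+25 = 244, so the proportions are 0.106557, 0.106557, 0.127049, 0.151639, 0.122951, 0.094262, 0.106557, 0.081967, 0.102459 (working shown to 6 dp, full precision carried).
Each pᵢ log₁₀ pᵢ term: 0.106557×(-0.972416)=-0.103618, 0.106557×(-0.972416)=-0.103618, 0.127049×(-0.896028)=-0.113840, 0.151639×(-0.819188)=-0.124221, 0.122951×(-0.910269)=-0.111918, 0.094262×(-1.025662)=-0.096681, 0.106557×(-0.972416)=-0.103618, 0.081967×(-1.086360)=-0.089046, 0.102459×(-0.989450)=-0.101378.
Sum = -0.947939, so H' = 0.9479.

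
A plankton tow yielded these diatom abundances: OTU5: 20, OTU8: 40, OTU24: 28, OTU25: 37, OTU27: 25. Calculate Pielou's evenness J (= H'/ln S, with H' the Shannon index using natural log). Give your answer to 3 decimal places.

0.981

Total N = 20+40+28+37+25 = 150, so the proportions are 0.13333, 0.26667, 0.18667, 0.24667, 0.16667 (working shown to 5 dp, full precision carried).
H' = −Σ pᵢ ln pᵢ = −((-0.26865) + (-0.35247) + (-0.31331) + (-0.34526) + (-0.29863)) = 1.57832.
With S = 5 species, ln S = 1.60944, so J = 1.57832/1.60944 = 0.98066, i.e. 0.981 to 3 decimal places.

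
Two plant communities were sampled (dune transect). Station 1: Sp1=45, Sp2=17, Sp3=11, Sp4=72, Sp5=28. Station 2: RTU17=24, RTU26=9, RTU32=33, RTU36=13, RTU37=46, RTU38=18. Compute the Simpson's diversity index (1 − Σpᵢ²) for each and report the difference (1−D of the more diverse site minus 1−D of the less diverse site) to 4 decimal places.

0.0678

Station 1: N=173, proportions 0.26011561, 0.0982659, 0.06358382, 0.41618497, 0.16184971, giving 1−D = 0.71923552 (working shown to 8 dp, full precision carried).
Station 2: N=143, proportions 0.16783217, 0.06293706, 0.23076923, 0.09090909, 0.32167832, 0.12587413, giving 1−D = 0.78703115.
Difference = |0.71923552 − 0.78703115| = 0.06779563, i.e. 0.0678 to 4 decimal places.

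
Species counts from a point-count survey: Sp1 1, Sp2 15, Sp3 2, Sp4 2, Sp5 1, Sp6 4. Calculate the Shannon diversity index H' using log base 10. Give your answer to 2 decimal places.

Total N = 1+15+2+2+1+4 = 25, so the proportions are 0.04, 0.6, 0.08, 0.08, 0.04, 0.16 (working shown to 4 dp, full precision carried).
Each pᵢ log₁₀ pᵢ term: 0.04×(-1.3979)=-0.0559, 0.6×(-0.2218)=-0.1331, 0.08×(-1.0969)=-0.0878, 0.08×(-1.0969)=-0.0878, 0.04×(-1.3979)=-0.0559, 0.16×(-0.7959)=-0.1273.
Sum = -0.5478, so H' = 0.55.

0.55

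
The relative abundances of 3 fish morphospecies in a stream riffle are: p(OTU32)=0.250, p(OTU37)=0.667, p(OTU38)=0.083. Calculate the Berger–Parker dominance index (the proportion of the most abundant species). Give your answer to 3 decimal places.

The largest proportion is 0.667, i.e. d = 0.667 to 3 decimal places.

0.667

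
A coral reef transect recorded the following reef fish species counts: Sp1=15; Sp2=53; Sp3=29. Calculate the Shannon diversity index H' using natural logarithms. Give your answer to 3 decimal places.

Total N = 15+53+29 = 97, so the proportions are 0.15464, 0.54639, 0.29897 (working shown to 5 dp, full precision carried).
Each pᵢ ln pᵢ term: 0.15464×(-1.86666)=-0.28866, 0.54639×(-0.60442)=-0.33025, 0.29897×(-1.20742)=-0.36098.
Sum = -0.97989, so H' = 0.980.

0.980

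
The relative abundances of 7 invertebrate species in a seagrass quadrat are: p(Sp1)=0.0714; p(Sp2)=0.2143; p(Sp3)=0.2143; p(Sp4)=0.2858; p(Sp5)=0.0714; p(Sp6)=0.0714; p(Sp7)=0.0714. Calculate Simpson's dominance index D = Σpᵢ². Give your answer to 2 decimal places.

0.19

D = 0.0714² + 0.2143² + 0.2143² + 0.2858² + 0.0714² + 0.0714² + 0.0714² = 0.0051 + 0.0459 + 0.0459 + 0.0817 + 0.0051 + 0.0051 + 0.0051 = 0.1939 (working shown to 4 dp, full precision carried).
To 2 decimal places, D = 0.19.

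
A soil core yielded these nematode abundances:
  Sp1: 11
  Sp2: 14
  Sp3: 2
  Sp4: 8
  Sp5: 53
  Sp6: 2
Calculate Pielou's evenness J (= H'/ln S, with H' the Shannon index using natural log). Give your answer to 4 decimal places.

Total N = 11+14+2+8+53+2 = 90, so the proportions are 0.122222, 0.155556, 0.022222, 0.088889, 0.588889, 0.022222 (working shown to 6 dp, full precision carried).
H' = −Σ pᵢ ln pᵢ = −((-0.256901) + (-0.289450) + (-0.084592) + (-0.215144) + (-0.311827) + (-0.084592)) = 1.242507.
With S = 6 species, ln S = 1.791759, so J = 1.242507/1.791759 = 0.693456, i.e. 0.6935 to 4 decimal places.

0.6935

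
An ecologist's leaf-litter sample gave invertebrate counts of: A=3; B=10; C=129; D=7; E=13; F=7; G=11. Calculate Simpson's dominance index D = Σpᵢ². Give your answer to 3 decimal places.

Total N = 3+10+129+7+13+7+11 = 180, so the proportions are 0.01667, 0.05556, 0.71667, 0.03889, 0.07222, 0.03889, 0.06111 (working shown to 5 dp, full precision carried).
D = 0.01667² + 0.05556² + 0.71667² + 0.03889² + 0.07222² + 0.03889² + 0.06111² = 0.00028 + 0.00309 + 0.51361 + 0.00151 + 0.00522 + 0.00151 + 0.00373 = 0.52895.
To 3 decimal places, D = 0.529.

0.529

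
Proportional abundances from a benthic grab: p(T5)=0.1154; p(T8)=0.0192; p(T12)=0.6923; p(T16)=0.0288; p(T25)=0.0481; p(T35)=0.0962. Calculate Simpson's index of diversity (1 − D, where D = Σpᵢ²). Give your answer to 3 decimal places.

0.495

D = 0.1154² + 0.0192² + 0.6923² + 0.0288² + 0.0481² + 0.0962² = 0.01332 + 0.00037 + 0.47928 + 0.00083 + 0.00231 + 0.00925 = 0.50536 (working shown to 5 dp, full precision carried).
So 1 − D = 0.49464, i.e. 0.495 to 3 decimal places.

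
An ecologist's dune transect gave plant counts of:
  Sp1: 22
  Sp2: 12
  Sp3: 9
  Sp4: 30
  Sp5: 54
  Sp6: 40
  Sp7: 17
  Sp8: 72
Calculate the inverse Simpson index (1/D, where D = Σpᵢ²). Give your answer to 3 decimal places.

Total N = 22+12+9+30+54+40+17+72 = 256, so the proportions are 0.0859375, 0.046875, 0.0351562, 0.1171875, 0.2109375, 0.15625, 0.0664062, 0.28125 (working shown to 7 dp, full precision carried).
D = 0.0859375² + 0.046875² + 0.0351562² + 0.1171875² + 0.2109375² + 0.15625² + 0.0664062² + 0.28125² = 0.0073853 + 0.0021973 + 0.0012360 + 0.0137329 + 0.0444946 + 0.0244141 + 0.0044098 + 0.0791016 = 0.1769714.
So 1/D = 5.65063, i.e. 5.651 to 3 decimal places.

5.651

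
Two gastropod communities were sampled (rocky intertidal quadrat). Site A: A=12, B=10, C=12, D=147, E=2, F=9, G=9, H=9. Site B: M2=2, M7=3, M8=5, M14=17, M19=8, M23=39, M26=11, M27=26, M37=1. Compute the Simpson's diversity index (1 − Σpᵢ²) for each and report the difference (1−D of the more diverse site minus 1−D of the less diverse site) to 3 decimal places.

0.288

Site A: N=210, proportions 0.05714, 0.04762, 0.05714, 0.7, 0.00952, 0.04286, 0.04286, 0.04286, giving 1−D = 0.49560 (working shown to 5 dp, full precision carried).
Site B: N=112, proportions 0.01786, 0.02679, 0.04464, 0.15179, 0.07143, 0.34821, 0.09821, 0.23214, 0.00893, giving 1−D = 0.78396.
Difference = |0.49560 − 0.78396| = 0.28836, i.e. 0.288 to 3 decimal places.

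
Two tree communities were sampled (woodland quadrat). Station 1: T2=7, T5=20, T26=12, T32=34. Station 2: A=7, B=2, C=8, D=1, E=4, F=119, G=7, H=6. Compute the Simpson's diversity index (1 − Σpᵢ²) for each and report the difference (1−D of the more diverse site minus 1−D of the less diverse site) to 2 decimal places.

Station 1: N=73, proportions 0.0959, 0.274, 0.1644, 0.4658, giving 1−D = 0.6718 (working shown to 4 dp, full precision carried).
Station 2: N=154, proportions 0.0455, 0.013, 0.0519, 0.0065, 0.026, 0.7727, 0.0455, 0.039, giving 1−D = 0.3937.
Difference = |0.6718 − 0.3937| = 0.2781, i.e. 0.28 to 2 decimal places.

0.28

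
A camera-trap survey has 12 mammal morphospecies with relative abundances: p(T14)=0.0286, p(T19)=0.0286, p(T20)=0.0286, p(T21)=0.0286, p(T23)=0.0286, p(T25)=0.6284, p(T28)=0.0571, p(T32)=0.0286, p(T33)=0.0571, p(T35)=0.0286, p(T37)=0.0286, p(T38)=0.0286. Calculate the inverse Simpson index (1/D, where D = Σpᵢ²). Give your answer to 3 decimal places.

2.446

D = 0.0286² + 0.0286² + 0.0286² + 0.0286² + 0.0286² + 0.6284² + 0.0571² + 0.0286² + 0.0571² + 0.0286² + 0.0286² + 0.0286² = 0.000818 + 0.000818 + 0.000818 + 0.000818 + 0.000818 + 0.394887 + 0.003260 + 0.000818 + 0.003260 + 0.000818 + 0.000818 + 0.000818 = 0.408769 (working shown to 6 dp, full precision carried).
So 1/D = 2.44637, i.e. 2.446 to 3 decimal places.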